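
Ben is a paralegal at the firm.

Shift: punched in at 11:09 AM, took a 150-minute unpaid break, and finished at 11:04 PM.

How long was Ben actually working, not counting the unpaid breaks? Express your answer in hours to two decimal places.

Shift: 11:09 AM–11:04 PM = 11 h 55 min; less 150 min break → 9 h 25 min

9.42 hours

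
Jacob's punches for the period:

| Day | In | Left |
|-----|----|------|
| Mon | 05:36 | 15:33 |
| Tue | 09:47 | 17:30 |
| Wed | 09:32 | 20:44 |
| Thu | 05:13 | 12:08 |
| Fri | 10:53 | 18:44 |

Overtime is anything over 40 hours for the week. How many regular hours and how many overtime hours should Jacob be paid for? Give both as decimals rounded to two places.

Regular 40.00 hours, overtime 3.63 hours

Mon: 05:36–15:33 = 9 h 57 min
Tue: 09:47–17:30 = 7 h 43 min
Wed: 09:32–20:44 = 11 h 12 min
Thu: 05:13–12:08 = 6 h 55 min
Fri: 10:53–18:44 = 7 h 51 min
Total worked: 43 h 38 min = 43.63 h.
Threshold 40 h → overtime 3 h 38 min, regular 40 h 0 min.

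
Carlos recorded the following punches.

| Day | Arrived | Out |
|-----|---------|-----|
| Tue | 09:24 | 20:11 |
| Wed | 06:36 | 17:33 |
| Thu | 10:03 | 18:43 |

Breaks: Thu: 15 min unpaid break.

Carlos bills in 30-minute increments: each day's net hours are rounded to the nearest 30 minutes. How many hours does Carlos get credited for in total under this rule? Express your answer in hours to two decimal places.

Tue: 09:24–20:11 = 10 h 47 min → rounds to 11 h 0 min
Wed: 06:36–17:33 = 10 h 57 min → rounds to 11 h 0 min
Thu: 10:03–18:43 = 8 h 40 min − 15 min = 8 h 25 min → rounds to 8 h 30 min
Total credited: 30 h 30 min.

30.50 hours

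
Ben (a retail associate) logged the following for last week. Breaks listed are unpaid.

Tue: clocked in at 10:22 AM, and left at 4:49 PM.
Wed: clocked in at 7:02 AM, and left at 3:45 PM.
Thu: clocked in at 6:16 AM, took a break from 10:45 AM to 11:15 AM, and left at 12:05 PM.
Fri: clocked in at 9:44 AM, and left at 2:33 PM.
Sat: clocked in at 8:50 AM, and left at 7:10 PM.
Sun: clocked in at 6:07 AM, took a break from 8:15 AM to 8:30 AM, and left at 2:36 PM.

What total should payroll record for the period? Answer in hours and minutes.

43 h 52 min

Tue: 10:22 AM–4:49 PM = 6 h 27 min
Wed: 7:02 AM–3:45 PM = 8 h 43 min
Thu: 6:16 AM–12:05 PM = 5 h 49 min; less 30 min break → 5 h 19 min
Fri: 9:44 AM–2:33 PM = 4 h 49 min
Sat: 8:50 AM–7:10 PM = 10 h 20 min
Sun: 6:07 AM–2:36 PM = 8 h 29 min; less 15 min break → 8 h 14 min
Total: 6 h 27 min + 8 h 43 min + 5 h 19 min + 4 h 49 min + 10 h 20 min + 8 h 14 min = 43 h 52 min.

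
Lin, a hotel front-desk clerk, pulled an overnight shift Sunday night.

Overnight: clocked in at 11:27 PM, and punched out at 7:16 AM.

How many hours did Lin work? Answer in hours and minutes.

7 h 49 min

Overnight: 11:27 PM → midnight = 0 h 33 min; midnight → 7:16 AM = 7 h 16 min; span 7 h 49 min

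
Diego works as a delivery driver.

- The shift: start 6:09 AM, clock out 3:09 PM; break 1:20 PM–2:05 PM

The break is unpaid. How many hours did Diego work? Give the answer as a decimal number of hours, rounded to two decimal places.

The shift: 6:09 AM–3:09 PM = 9 h 0 min; less 45 min break → 8 h 15 min

8.25 hours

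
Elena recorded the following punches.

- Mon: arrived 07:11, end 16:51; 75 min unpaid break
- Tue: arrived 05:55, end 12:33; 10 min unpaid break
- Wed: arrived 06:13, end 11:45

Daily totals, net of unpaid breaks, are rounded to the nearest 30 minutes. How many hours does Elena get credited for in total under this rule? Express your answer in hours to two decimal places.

Mon: 07:11–16:51 = 9 h 40 min − 75 min = 8 h 25 min → rounds to 8 h 30 min
Tue: 05:55–12:33 = 6 h 38 min − 10 min = 6 h 28 min → rounds to 6 h 30 min
Wed: 06:13–11:45 = 5 h 32 min → rounds to 5 h 30 min
Total credited: 20 h 30 min.

20.50 hours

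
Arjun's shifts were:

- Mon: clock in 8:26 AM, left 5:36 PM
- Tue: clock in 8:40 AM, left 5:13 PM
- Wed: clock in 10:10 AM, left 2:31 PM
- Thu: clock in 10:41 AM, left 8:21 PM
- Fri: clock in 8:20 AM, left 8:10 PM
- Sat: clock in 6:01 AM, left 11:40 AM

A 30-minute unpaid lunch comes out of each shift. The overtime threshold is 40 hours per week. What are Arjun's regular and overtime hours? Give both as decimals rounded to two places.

Mon: 8:26 AM–5:36 PM = 9 h 10 min; less 30 min break → 8 h 40 min
Tue: 8:40 AM–5:13 PM = 8 h 33 min; less 30 min break → 8 h 3 min
Wed: 10:10 AM–2:31 PM = 4 h 21 min; less 30 min break → 3 h 51 min
Thu: 10:41 AM–8:21 PM = 9 h 40 min; less 30 min break → 9 h 10 min
Fri: 8:20 AM–8:10 PM = 11 h 50 min; less 30 min break → 11 h 20 min
Sat: 6:01 AM–11:40 AM = 5 h 39 min; less 30 min break → 5 h 9 min
Total worked: 46 h 13 min = 46.22 h.
Threshold 40 h → overtime 6 h 13 min, regular 40 h 0 min.

Regular 40.00 hours, overtime 6.22 hours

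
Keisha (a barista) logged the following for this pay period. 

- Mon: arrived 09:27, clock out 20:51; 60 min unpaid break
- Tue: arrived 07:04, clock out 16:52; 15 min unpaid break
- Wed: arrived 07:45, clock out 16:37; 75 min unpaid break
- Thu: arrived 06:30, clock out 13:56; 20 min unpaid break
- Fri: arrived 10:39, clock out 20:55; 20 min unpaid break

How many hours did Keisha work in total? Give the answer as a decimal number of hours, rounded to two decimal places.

Mon: 09:27–20:51 = 11 h 24 min; less 60 min break → 10 h 24 min
Tue: 07:04–16:52 = 9 h 48 min; less 15 min break → 9 h 33 min
Wed: 07:45–16:37 = 8 h 52 min; less 75 min break → 7 h 37 min
Thu: 06:30–13:56 = 7 h 26 min; less 20 min break → 7 h 6 min
Fri: 10:39–20:55 = 10 h 16 min; less 20 min break → 9 h 56 min
Total: 10 h 24 min + 9 h 33 min + 7 h 37 min + 7 h 6 min + 9 h 56 min = 44 h 36 min.

44.60 hours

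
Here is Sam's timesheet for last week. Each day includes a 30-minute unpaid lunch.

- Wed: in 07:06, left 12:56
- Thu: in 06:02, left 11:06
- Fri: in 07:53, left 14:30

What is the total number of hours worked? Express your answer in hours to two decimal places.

Wed: 07:06–12:56 = 5 h 50 min; less 30 min break → 5 h 20 min
Thu: 06:02–11:06 = 5 h 4 min; less 30 min break → 4 h 34 min
Fri: 07:53–14:30 = 6 h 37 min; less 30 min break → 6 h 7 min
Total: 5 h 20 min + 4 h 34 min + 6 h 7 min = 16 h 1 min.

16.02 hours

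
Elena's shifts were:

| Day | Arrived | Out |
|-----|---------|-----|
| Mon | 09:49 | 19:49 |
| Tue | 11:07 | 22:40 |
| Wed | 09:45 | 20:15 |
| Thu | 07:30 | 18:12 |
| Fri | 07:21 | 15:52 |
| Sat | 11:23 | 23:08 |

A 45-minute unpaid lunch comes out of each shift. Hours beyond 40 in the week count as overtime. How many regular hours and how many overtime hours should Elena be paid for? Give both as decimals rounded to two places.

Mon: 09:49–19:49 = 10 h 0 min; less 45 min break → 9 h 15 min
Tue: 11:07–22:40 = 11 h 33 min; less 45 min break → 10 h 48 min
Wed: 09:45–20:15 = 10 h 30 min; less 45 min break → 9 h 45 min
Thu: 07:30–18:12 = 10 h 42 min; less 45 min break → 9 h 57 min
Fri: 07:21–15:52 = 8 h 31 min; less 45 min break → 7 h 46 min
Sat: 11:23–23:08 = 11 h 45 min; less 45 min break → 11 h 0 min
Total worked: 58 h 31 min = 58.52 h.
Threshold 40 h → overtime 18 h 31 min, regular 40 h 0 min.

Regular 40.00 hours, overtime 18.52 hours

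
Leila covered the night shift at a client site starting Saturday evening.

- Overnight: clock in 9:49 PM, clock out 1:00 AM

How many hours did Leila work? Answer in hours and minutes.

Overnight: 9:49 PM → midnight = 2 h 11 min; midnight → 1:00 AM = 1 h 0 min; span 3 h 11 min

3 h 11 min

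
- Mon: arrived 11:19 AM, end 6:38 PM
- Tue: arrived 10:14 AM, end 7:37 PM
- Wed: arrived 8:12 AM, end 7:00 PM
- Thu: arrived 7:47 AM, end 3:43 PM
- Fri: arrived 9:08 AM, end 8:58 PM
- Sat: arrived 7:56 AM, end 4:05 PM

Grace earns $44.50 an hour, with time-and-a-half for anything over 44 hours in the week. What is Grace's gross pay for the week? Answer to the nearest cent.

Mon: 11:19 AM–6:38 PM = 7 h 19 min
Tue: 10:14 AM–7:37 PM = 9 h 23 min
Wed: 8:12 AM–7:00 PM = 10 h 48 min
Thu: 7:47 AM–3:43 PM = 7 h 56 min
Fri: 9:08 AM–8:58 PM = 11 h 50 min
Sat: 7:56 AM–4:05 PM = 8 h 9 min
Total worked: 55 h 25 min = 3325 min.
Regular 44 h 0 min = 2640 min at $44.50/h; overtime 11 h 25 min = 685 min at $66.75/h.
Pay = (2640 × $44.50 + 685 × $66.75) ÷ 60 = $2720.06.

$2720.06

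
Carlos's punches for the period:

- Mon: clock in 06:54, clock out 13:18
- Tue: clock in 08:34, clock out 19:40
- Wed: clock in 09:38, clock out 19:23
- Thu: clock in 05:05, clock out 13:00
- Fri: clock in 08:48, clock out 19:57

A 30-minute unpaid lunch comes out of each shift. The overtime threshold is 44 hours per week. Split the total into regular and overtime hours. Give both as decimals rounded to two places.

Mon: 06:54–13:18 = 6 h 24 min; less 30 min break → 5 h 54 min
Tue: 08:34–19:40 = 11 h 6 min; less 30 min break → 10 h 36 min
Wed: 09:38–19:23 = 9 h 45 min; less 30 min break → 9 h 15 min
Thu: 05:05–13:00 = 7 h 55 min; less 30 min break → 7 h 25 min
Fri: 08:48–19:57 = 11 h 9 min; less 30 min break → 10 h 39 min
Total worked: 43 h 49 min = 43.82 h.
Threshold 44 h → overtime 0 h 0 min, regular 43 h 49 min.

Regular 43.82 hours, overtime 0.00 hours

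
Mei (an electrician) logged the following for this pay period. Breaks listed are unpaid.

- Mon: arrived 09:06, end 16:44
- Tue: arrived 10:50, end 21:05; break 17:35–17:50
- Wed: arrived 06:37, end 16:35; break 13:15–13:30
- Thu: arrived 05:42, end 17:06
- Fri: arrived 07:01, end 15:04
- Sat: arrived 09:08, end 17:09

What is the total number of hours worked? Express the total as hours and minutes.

54 h 49 min

Mon: 09:06–16:44 = 7 h 38 min
Tue: 10:50–21:05 = 10 h 15 min; less 15 min break → 10 h 0 min
Wed: 06:37–16:35 = 9 h 58 min; less 15 min break → 9 h 43 min
Thu: 05:42–17:06 = 11 h 24 min
Fri: 07:01–15:04 = 8 h 3 min
Sat: 09:08–17:09 = 8 h 1 min
Total: 7 h 38 min + 10 h 0 min + 9 h 43 min + 11 h 24 min + 8 h 3 min + 8 h 1 min = 54 h 49 min.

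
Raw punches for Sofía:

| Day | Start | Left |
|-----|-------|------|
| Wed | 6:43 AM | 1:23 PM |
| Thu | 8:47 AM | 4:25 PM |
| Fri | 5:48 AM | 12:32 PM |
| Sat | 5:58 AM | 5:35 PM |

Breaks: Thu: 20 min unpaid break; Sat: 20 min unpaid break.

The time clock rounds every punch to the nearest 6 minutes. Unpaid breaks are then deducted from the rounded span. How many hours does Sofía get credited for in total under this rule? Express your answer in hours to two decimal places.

31.93 hours

Wed: in 6:43 AM→6:42 AM, out 1:23 PM→1:24 PM; 6 h 42 min
Thu: in 8:47 AM→8:48 AM, out 4:25 PM→4:24 PM; 7 h 36 min − 20 min = 7 h 16 min
Fri: in 5:48 AM→5:48 AM, out 12:32 PM→12:30 PM; 6 h 42 min
Sat: in 5:58 AM→6:00 AM, out 5:35 PM→5:36 PM; 11 h 36 min − 20 min = 11 h 16 min
Total credited: 31 h 56 min.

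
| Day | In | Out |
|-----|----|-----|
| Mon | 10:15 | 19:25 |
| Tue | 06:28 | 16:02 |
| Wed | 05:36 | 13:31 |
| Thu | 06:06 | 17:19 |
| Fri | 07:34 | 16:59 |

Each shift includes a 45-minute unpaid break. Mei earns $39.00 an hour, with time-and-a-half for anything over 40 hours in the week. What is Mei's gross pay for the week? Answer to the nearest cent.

$1766.70

Mon: 10:15–19:25 = 9 h 10 min; less 45 min break → 8 h 25 min
Tue: 06:28–16:02 = 9 h 34 min; less 45 min break → 8 h 49 min
Wed: 05:36–13:31 = 7 h 55 min; less 45 min break → 7 h 10 min
Thu: 06:06–17:19 = 11 h 13 min; less 45 min break → 10 h 28 min
Fri: 07:34–16:59 = 9 h 25 min; less 45 min break → 8 h 40 min
Total worked: 43 h 32 min = 2612 min.
Regular 40 h 0 min = 2400 min at $39.00/h; overtime 3 h 32 min = 212 min at $58.50/h.
Pay = (2400 × $39.00 + 212 × $58.50) ÷ 60 = $1766.70.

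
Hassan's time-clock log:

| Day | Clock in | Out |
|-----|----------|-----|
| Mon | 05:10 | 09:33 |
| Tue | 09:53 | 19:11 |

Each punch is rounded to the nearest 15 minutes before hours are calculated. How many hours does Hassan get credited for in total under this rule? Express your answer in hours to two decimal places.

Mon: in 05:10→05:15, out 09:33→09:30; 4 h 15 min
Tue: in 09:53→10:00, out 19:11→19:15; 9 h 15 min
Total credited: 13 h 30 min.

13.50 hours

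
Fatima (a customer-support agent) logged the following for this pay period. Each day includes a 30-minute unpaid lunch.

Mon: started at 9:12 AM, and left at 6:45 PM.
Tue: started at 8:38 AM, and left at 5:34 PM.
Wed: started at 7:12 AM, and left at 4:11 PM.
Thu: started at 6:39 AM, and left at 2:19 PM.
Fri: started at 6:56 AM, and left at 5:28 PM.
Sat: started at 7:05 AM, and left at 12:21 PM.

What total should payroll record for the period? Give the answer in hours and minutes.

Mon: 9:12 AM–6:45 PM = 9 h 33 min; less 30 min break → 9 h 3 min
Tue: 8:38 AM–5:34 PM = 8 h 56 min; less 30 min break → 8 h 26 min
Wed: 7:12 AM–4:11 PM = 8 h 59 min; less 30 min break → 8 h 29 min
Thu: 6:39 AM–2:19 PM = 7 h 40 min; less 30 min break → 7 h 10 min
Fri: 6:56 AM–5:28 PM = 10 h 32 min; less 30 min break → 10 h 2 min
Sat: 7:05 AM–12:21 PM = 5 h 16 min; less 30 min break → 4 h 46 min
Total: 9 h 3 min + 8 h 26 min + 8 h 29 min + 7 h 10 min + 10 h 2 min + 4 h 46 min = 47 h 56 min.

47 h 56 min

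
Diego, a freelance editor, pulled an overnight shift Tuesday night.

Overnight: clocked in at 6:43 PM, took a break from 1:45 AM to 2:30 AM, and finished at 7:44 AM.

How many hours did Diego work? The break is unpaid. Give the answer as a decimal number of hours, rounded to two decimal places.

Overnight: 6:43 PM → midnight = 5 h 17 min; midnight → 7:44 AM = 7 h 44 min; span 13 h 1 min; less 45 min break → 12 h 16 min

12.27 hours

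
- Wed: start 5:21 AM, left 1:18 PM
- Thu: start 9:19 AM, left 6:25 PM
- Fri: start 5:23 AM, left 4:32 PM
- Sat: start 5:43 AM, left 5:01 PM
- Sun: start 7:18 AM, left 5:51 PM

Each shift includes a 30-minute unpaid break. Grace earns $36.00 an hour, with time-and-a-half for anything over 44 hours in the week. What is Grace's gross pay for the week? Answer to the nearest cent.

$1775.70

Wed: 5:21 AM–1:18 PM = 7 h 57 min; less 30 min break → 7 h 27 min
Thu: 9:19 AM–6:25 PM = 9 h 6 min; less 30 min break → 8 h 36 min
Fri: 5:23 AM–4:32 PM = 11 h 9 min; less 30 min break → 10 h 39 min
Sat: 5:43 AM–5:01 PM = 11 h 18 min; less 30 min break → 10 h 48 min
Sun: 7:18 AM–5:51 PM = 10 h 33 min; less 30 min break → 10 h 3 min
Total worked: 47 h 33 min = 2853 min.
Regular 44 h 0 min = 2640 min at $36.00/h; overtime 3 h 33 min = 213 min at $54.00/h.
Pay = (2640 × $36.00 + 213 × $54.00) ÷ 60 = $1775.70.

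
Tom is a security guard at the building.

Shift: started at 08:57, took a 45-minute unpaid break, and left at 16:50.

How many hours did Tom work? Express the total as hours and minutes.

7 h 8 min

Shift: 08:57–16:50 = 7 h 53 min; less 45 min break → 7 h 8 min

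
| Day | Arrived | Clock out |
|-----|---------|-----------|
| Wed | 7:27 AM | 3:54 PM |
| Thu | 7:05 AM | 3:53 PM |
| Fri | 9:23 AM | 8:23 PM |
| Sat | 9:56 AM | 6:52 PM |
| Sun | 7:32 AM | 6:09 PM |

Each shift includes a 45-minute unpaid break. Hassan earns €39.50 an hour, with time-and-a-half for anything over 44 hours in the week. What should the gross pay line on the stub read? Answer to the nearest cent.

Wed: 7:27 AM–3:54 PM = 8 h 27 min; less 45 min break → 7 h 42 min
Thu: 7:05 AM–3:53 PM = 8 h 48 min; less 45 min break → 8 h 3 min
Fri: 9:23 AM–8:23 PM = 11 h 0 min; less 45 min break → 10 h 15 min
Sat: 9:56 AM–6:52 PM = 8 h 56 min; less 45 min break → 8 h 11 min
Sun: 7:32 AM–6:09 PM = 10 h 37 min; less 45 min break → 9 h 52 min
Total worked: 44 h 3 min = 2643 min.
Regular 44 h 0 min = 2640 min at €39.50/h; overtime 0 h 3 min = 3 min at €59.25/h.
Pay = (2640 × €39.50 + 3 × €59.25) ÷ 60 = €1740.96.

€1740.96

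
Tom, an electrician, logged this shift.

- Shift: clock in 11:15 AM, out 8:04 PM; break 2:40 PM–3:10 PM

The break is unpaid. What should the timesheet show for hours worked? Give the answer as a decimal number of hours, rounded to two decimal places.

8.32 hours

Shift: 11:15 AM–8:04 PM = 8 h 49 min; less 30 min break → 8 h 19 min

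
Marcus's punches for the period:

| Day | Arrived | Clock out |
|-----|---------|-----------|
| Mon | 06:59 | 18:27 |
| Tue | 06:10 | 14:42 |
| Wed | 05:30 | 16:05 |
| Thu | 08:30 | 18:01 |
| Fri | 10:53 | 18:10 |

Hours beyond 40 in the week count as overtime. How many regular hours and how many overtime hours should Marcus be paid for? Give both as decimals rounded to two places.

Mon: 06:59–18:27 = 11 h 28 min
Tue: 06:10–14:42 = 8 h 32 min
Wed: 05:30–16:05 = 10 h 35 min
Thu: 08:30–18:01 = 9 h 31 min
Fri: 10:53–18:10 = 7 h 17 min
Total worked: 47 h 23 min = 47.38 h.
Threshold 40 h → overtime 7 h 23 min, regular 40 h 0 min.

Regular 40.00 hours, overtime 7.38 hours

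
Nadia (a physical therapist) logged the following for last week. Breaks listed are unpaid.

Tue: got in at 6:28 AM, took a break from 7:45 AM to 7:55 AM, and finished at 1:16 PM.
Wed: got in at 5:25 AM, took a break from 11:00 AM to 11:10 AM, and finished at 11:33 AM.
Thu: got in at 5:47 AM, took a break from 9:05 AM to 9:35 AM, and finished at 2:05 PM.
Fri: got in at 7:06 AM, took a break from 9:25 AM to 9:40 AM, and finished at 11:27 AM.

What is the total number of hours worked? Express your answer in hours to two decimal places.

Tue: 6:28 AM–1:16 PM = 6 h 48 min; less 10 min break → 6 h 38 min
Wed: 5:25 AM–11:33 AM = 6 h 8 min; less 10 min break → 5 h 58 min
Thu: 5:47 AM–2:05 PM = 8 h 18 min; less 30 min break → 7 h 48 min
Fri: 7:06 AM–11:27 AM = 4 h 21 min; less 15 min break → 4 h 6 min
Total: 6 h 38 min + 5 h 58 min + 7 h 48 min + 4 h 6 min = 24 h 30 min.

24.50 hours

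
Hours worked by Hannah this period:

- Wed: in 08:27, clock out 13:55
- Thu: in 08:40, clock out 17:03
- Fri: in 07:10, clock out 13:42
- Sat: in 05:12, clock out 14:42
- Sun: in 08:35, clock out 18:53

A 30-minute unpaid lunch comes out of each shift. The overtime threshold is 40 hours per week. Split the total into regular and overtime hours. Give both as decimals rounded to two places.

Wed: 08:27–13:55 = 5 h 28 min; less 30 min break → 4 h 58 min
Thu: 08:40–17:03 = 8 h 23 min; less 30 min break → 7 h 53 min
Fri: 07:10–13:42 = 6 h 32 min; less 30 min break → 6 h 2 min
Sat: 05:12–14:42 = 9 h 30 min; less 30 min break → 9 h 0 min
Sun: 08:35–18:53 = 10 h 18 min; less 30 min break → 9 h 48 min
Total worked: 37 h 41 min = 37.68 h.
Threshold 40 h → overtime 0 h 0 min, regular 37 h 41 min.

Regular 37.68 hours, overtime 0.00 hours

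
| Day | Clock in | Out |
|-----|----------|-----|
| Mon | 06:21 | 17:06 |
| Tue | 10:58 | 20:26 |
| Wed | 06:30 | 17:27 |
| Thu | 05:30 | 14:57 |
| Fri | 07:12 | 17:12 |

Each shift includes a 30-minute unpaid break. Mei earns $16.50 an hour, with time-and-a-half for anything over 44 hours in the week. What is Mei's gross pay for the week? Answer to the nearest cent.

Mon: 06:21–17:06 = 10 h 45 min; less 30 min break → 10 h 15 min
Tue: 10:58–20:26 = 9 h 28 min; less 30 min break → 8 h 58 min
Wed: 06:30–17:27 = 10 h 57 min; less 30 min break → 10 h 27 min
Thu: 05:30–14:57 = 9 h 27 min; less 30 min break → 8 h 57 min
Fri: 07:12–17:12 = 10 h 0 min; less 30 min break → 9 h 30 min
Total worked: 48 h 7 min = 2887 min.
Regular 44 h 0 min = 2640 min at $16.50/h; overtime 4 h 7 min = 247 min at $24.75/h.
Pay = (2640 × $16.50 + 247 × $24.75) ÷ 60 = $827.89.

$827.89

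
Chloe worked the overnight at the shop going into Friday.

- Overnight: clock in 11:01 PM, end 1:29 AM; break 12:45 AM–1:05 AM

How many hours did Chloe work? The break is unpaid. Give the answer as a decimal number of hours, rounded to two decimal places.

2.13 hours

Overnight: 11:01 PM → midnight = 0 h 59 min; midnight → 1:29 AM = 1 h 29 min; span 2 h 28 min; less 20 min break → 2 h 8 min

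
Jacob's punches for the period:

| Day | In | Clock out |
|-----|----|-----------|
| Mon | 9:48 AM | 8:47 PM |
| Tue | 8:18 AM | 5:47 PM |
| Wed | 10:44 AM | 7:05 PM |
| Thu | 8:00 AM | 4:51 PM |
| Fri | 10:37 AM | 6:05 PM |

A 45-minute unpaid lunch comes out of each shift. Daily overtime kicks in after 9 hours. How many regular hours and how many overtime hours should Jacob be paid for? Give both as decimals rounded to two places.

Mon: 9:48 AM–8:47 PM = 10 h 59 min; less 45 min break → 10 h 14 min
Tue: 8:18 AM–5:47 PM = 9 h 29 min; less 45 min break → 8 h 44 min
Wed: 10:44 AM–7:05 PM = 8 h 21 min; less 45 min break → 7 h 36 min
Thu: 8:00 AM–4:51 PM = 8 h 51 min; less 45 min break → 8 h 6 min
Fri: 10:37 AM–6:05 PM = 7 h 28 min; less 45 min break → 6 h 43 min
Mon reg 9 h 0 min / OT 1 h 14 min; Tue reg 8 h 44 min / OT 0 h 0 min; Wed reg 7 h 36 min / OT 0 h 0 min; Thu reg 8 h 6 min / OT 0 h 0 min; Fri reg 6 h 43 min / OT 0 h 0 min.
Totals: regular 40 h 9 min, overtime 1 h 14 min.

Regular 40.15 hours, overtime 1.23 hours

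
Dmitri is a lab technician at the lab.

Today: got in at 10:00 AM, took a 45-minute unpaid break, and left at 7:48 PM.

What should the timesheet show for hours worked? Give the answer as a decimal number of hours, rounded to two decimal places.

Today: 10:00 AM–7:48 PM = 9 h 48 min; less 45 min break → 9 h 3 min

9.05 hours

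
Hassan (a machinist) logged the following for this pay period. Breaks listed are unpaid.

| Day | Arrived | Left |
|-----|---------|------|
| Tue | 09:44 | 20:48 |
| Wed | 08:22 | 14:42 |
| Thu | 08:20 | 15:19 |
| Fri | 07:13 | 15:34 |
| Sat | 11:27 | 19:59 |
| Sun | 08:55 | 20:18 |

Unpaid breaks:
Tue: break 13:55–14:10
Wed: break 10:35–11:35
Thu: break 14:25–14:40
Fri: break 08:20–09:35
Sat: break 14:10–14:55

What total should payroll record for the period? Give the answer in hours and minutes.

49 h 9 min

Tue: 09:44–20:48 = 11 h 4 min; less 15 min break → 10 h 49 min
Wed: 08:22–14:42 = 6 h 20 min; less 60 min break → 5 h 20 min
Thu: 08:20–15:19 = 6 h 59 min; less 15 min break → 6 h 44 min
Fri: 07:13–15:34 = 8 h 21 min; less 75 min break → 7 h 6 min
Sat: 11:27–19:59 = 8 h 32 min; less 45 min break → 7 h 47 min
Sun: 08:55–20:18 = 11 h 23 min
Total: 10 h 49 min + 5 h 20 min + 6 h 44 min + 7 h 6 min + 7 h 47 min + 11 h 23 min = 49 h 9 min.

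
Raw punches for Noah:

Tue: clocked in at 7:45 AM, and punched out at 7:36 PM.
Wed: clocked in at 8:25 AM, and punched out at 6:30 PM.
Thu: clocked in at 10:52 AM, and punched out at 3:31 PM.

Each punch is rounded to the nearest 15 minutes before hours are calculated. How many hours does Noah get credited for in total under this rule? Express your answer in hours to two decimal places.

26.50 hours

Tue: in 7:45 AM→7:45 AM, out 7:36 PM→7:30 PM; 11 h 45 min
Wed: in 8:25 AM→8:30 AM, out 6:30 PM→6:30 PM; 10 h 0 min
Thu: in 10:52 AM→10:45 AM, out 3:31 PM→3:30 PM; 4 h 45 min
Total credited: 26 h 30 min.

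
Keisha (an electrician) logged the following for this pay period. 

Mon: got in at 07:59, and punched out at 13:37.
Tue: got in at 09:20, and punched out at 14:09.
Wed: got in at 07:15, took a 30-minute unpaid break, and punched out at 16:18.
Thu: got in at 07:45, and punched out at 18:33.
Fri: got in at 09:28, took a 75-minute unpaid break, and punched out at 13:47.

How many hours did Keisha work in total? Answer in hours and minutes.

32 h 52 min

Mon: 07:59–13:37 = 5 h 38 min
Tue: 09:20–14:09 = 4 h 49 min
Wed: 07:15–16:18 = 9 h 3 min; less 30 min break → 8 h 33 min
Thu: 07:45–18:33 = 10 h 48 min
Fri: 09:28–13:47 = 4 h 19 min; less 75 min break → 3 h 4 min
Total: 5 h 38 min + 4 h 49 min + 8 h 33 min + 10 h 48 min + 3 h 4 min = 32 h 52 min.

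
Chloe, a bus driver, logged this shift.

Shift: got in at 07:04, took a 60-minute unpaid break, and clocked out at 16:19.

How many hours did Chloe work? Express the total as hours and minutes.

Shift: 07:04–16:19 = 9 h 15 min; less 60 min break → 8 h 15 min

8 h 15 min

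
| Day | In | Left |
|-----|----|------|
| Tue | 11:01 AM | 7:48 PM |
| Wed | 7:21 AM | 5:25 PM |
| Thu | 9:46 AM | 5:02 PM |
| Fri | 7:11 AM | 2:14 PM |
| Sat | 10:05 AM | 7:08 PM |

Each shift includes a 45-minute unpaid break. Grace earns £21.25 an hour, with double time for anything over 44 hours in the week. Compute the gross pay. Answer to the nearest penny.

Tue: 11:01 AM–7:48 PM = 8 h 47 min; less 45 min break → 8 h 2 min
Wed: 7:21 AM–5:25 PM = 10 h 4 min; less 45 min break → 9 h 19 min
Thu: 9:46 AM–5:02 PM = 7 h 16 min; less 45 min break → 6 h 31 min
Fri: 7:11 AM–2:14 PM = 7 h 3 min; less 45 min break → 6 h 18 min
Sat: 10:05 AM–7:08 PM = 9 h 3 min; less 45 min break → 8 h 18 min
Total worked: 38 h 28 min = 2308 min.
Regular 38 h 28 min = 2308 min at £21.25/h; overtime 0 h 0 min = 0 min at £42.50/h.
Pay = (2308 × £21.25 + 0 × £42.50) ÷ 60 = £817.42.

£817.42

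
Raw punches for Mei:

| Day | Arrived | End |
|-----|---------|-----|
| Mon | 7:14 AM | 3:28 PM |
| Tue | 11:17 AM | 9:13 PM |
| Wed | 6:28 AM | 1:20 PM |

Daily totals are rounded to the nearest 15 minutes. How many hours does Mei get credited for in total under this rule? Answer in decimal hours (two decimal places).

25.00 hours

Mon: 7:14 AM–3:28 PM = 8 h 14 min → rounds to 8 h 15 min
Tue: 11:17 AM–9:13 PM = 9 h 56 min → rounds to 10 h 0 min
Wed: 6:28 AM–1:20 PM = 6 h 52 min → rounds to 6 h 45 min
Total credited: 25 h 0 min.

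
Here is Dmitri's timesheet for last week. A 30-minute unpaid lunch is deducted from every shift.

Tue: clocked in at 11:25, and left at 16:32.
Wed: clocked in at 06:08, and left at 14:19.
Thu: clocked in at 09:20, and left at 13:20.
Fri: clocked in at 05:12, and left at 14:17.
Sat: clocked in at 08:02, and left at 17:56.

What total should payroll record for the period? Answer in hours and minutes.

33 h 47 min

Tue: 11:25–16:32 = 5 h 7 min; less 30 min break → 4 h 37 min
Wed: 06:08–14:19 = 8 h 11 min; less 30 min break → 7 h 41 min
Thu: 09:20–13:20 = 4 h 0 min; less 30 min break → 3 h 30 min
Fri: 05:12–14:17 = 9 h 5 min; less 30 min break → 8 h 35 min
Sat: 08:02–17:56 = 9 h 54 min; less 30 min break → 9 h 24 min
Total: 4 h 37 min + 7 h 41 min + 3 h 30 min + 8 h 35 min + 9 h 24 min = 33 h 47 min.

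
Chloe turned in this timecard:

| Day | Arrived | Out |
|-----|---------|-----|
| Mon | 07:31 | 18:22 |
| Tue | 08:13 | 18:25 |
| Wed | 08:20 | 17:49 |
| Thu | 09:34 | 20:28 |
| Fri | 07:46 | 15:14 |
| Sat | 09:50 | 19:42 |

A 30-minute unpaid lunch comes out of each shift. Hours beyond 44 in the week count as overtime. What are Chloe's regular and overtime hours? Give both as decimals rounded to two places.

Mon: 07:31–18:22 = 10 h 51 min; less 30 min break → 10 h 21 min
Tue: 08:13–18:25 = 10 h 12 min; less 30 min break → 9 h 42 min
Wed: 08:20–17:49 = 9 h 29 min; less 30 min break → 8 h 59 min
Thu: 09:34–20:28 = 10 h 54 min; less 30 min break → 10 h 24 min
Fri: 07:46–15:14 = 7 h 28 min; less 30 min break → 6 h 58 min
Sat: 09:50–19:42 = 9 h 52 min; less 30 min break → 9 h 22 min
Total worked: 55 h 46 min = 55.77 h.
Threshold 44 h → overtime 11 h 46 min, regular 44 h 0 min.

Regular 44.00 hours, overtime 11.77 hours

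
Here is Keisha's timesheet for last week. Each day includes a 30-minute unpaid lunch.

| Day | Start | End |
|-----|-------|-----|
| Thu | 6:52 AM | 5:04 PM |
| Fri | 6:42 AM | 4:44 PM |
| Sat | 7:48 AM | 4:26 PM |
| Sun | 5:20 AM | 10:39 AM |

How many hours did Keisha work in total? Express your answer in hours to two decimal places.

32.18 hours

Thu: 6:52 AM–5:04 PM = 10 h 12 min; less 30 min break → 9 h 42 min
Fri: 6:42 AM–4:44 PM = 10 h 2 min; less 30 min break → 9 h 32 min
Sat: 7:48 AM–4:26 PM = 8 h 38 min; less 30 min break → 8 h 8 min
Sun: 5:20 AM–10:39 AM = 5 h 19 min; less 30 min break → 4 h 49 min
Total: 9 h 42 min + 9 h 32 min + 8 h 8 min + 4 h 49 min = 32 h 11 min.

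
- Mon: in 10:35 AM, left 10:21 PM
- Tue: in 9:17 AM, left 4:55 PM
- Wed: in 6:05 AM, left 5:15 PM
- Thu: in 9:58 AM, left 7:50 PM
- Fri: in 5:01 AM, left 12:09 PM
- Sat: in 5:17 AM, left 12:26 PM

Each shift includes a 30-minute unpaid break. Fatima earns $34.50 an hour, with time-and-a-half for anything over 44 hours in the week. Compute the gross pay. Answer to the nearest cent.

Mon: 10:35 AM–10:21 PM = 11 h 46 min; less 30 min break → 11 h 16 min
Tue: 9:17 AM–4:55 PM = 7 h 38 min; less 30 min break → 7 h 8 min
Wed: 6:05 AM–5:15 PM = 11 h 10 min; less 30 min break → 10 h 40 min
Thu: 9:58 AM–7:50 PM = 9 h 52 min; less 30 min break → 9 h 22 min
Fri: 5:01 AM–12:09 PM = 7 h 8 min; less 30 min break → 6 h 38 min
Sat: 5:17 AM–12:26 PM = 7 h 9 min; less 30 min break → 6 h 39 min
Total worked: 51 h 43 min = 3103 min.
Regular 44 h 0 min = 2640 min at $34.50/h; overtime 7 h 43 min = 463 min at $51.75/h.
Pay = (2640 × $34.50 + 463 × $51.75) ÷ 60 = $1917.34.

$1917.34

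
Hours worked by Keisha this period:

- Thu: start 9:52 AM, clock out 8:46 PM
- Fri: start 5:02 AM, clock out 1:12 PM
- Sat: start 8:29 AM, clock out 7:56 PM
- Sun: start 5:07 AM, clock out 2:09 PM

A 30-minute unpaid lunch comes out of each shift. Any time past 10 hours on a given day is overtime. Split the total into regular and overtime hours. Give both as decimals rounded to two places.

Regular 36.20 hours, overtime 1.35 hours

Thu: 9:52 AM–8:46 PM = 10 h 54 min; less 30 min break → 10 h 24 min
Fri: 5:02 AM–1:12 PM = 8 h 10 min; less 30 min break → 7 h 40 min
Sat: 8:29 AM–7:56 PM = 11 h 27 min; less 30 min break → 10 h 57 min
Sun: 5:07 AM–2:09 PM = 9 h 2 min; less 30 min break → 8 h 32 min
Thu reg 10 h 0 min / OT 0 h 24 min; Fri reg 7 h 40 min / OT 0 h 0 min; Sat reg 10 h 0 min / OT 0 h 57 min; Sun reg 8 h 32 min / OT 0 h 0 min.
Totals: regular 36 h 12 min, overtime 1 h 21 min.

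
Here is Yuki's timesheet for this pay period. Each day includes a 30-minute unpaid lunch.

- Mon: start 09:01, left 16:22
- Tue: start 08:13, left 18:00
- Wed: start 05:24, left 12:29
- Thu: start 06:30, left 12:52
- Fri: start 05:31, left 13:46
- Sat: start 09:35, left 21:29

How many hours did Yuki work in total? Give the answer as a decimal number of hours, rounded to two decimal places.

Mon: 09:01–16:22 = 7 h 21 min; less 30 min break → 6 h 51 min
Tue: 08:13–18:00 = 9 h 47 min; less 30 min break → 9 h 17 min
Wed: 05:24–12:29 = 7 h 5 min; less 30 min break → 6 h 35 min
Thu: 06:30–12:52 = 6 h 22 min; less 30 min break → 5 h 52 min
Fri: 05:31–13:46 = 8 h 15 min; less 30 min break → 7 h 45 min
Sat: 09:35–21:29 = 11 h 54 min; less 30 min break → 11 h 24 min
Total: 6 h 51 min + 9 h 17 min + 6 h 35 min + 5 h 52 min + 7 h 45 min + 11 h 24 min = 47 h 44 min.

47.73 hours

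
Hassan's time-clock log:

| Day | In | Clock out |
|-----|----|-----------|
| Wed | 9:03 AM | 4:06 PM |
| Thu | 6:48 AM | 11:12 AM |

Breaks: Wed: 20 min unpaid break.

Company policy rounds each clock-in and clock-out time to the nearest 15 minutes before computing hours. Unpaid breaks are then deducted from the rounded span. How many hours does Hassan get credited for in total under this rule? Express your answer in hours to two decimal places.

Wed: in 9:03 AM→9:00 AM, out 4:06 PM→4:00 PM; 7 h 0 min − 20 min = 6 h 40 min
Thu: in 6:48 AM→6:45 AM, out 11:12 AM→11:15 AM; 4 h 30 min
Total credited: 11 h 10 min.

11.17 hours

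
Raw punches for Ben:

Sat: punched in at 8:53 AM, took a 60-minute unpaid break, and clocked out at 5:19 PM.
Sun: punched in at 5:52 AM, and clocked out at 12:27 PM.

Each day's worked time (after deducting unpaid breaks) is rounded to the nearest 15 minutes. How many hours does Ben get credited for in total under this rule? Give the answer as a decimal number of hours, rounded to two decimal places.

Sat: 8:53 AM–5:19 PM = 8 h 26 min − 60 min = 7 h 26 min → rounds to 7 h 30 min
Sun: 5:52 AM–12:27 PM = 6 h 35 min → rounds to 6 h 30 min
Total credited: 14 h 0 min.

14.00 hours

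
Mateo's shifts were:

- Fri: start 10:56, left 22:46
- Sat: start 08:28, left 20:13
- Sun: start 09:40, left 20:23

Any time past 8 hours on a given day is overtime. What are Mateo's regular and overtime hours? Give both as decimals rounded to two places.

Fri: 10:56–22:46 = 11 h 50 min
Sat: 08:28–20:13 = 11 h 45 min
Sun: 09:40–20:23 = 10 h 43 min
Fri reg 8 h 0 min / OT 3 h 50 min; Sat reg 8 h 0 min / OT 3 h 45 min; Sun reg 8 h 0 min / OT 2 h 43 min.
Totals: regular 24 h 0 min, overtime 10 h 18 min.

Regular 24.00 hours, overtime 10.30 hours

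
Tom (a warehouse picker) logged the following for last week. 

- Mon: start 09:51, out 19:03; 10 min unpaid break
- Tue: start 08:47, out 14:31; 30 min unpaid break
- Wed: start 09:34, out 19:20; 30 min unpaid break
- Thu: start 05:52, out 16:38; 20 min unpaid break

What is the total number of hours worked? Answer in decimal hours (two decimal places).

33.97 hours

Mon: 09:51–19:03 = 9 h 12 min; less 10 min break → 9 h 2 min
Tue: 08:47–14:31 = 5 h 44 min; less 30 min break → 5 h 14 min
Wed: 09:34–19:20 = 9 h 46 min; less 30 min break → 9 h 16 min
Thu: 05:52–16:38 = 10 h 46 min; less 20 min break → 10 h 26 min
Total: 9 h 2 min + 5 h 14 min + 9 h 16 min + 10 h 26 min = 33 h 58 min.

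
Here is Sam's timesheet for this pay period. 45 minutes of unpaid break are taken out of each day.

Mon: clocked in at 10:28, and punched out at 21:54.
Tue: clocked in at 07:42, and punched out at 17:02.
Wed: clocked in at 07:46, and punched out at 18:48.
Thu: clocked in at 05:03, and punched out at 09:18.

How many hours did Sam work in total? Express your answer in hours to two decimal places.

33.05 hours

Mon: 10:28–21:54 = 11 h 26 min; less 45 min break → 10 h 41 min
Tue: 07:42–17:02 = 9 h 20 min; less 45 min break → 8 h 35 min
Wed: 07:46–18:48 = 11 h 2 min; less 45 min break → 10 h 17 min
Thu: 05:03–09:18 = 4 h 15 min; less 45 min break → 3 h 30 min
Total: 10 h 41 min + 8 h 35 min + 10 h 17 min + 3 h 30 min = 33 h 3 min.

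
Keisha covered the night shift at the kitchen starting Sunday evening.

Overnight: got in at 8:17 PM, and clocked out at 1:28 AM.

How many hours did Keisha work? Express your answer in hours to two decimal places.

Overnight: 8:17 PM → midnight = 3 h 43 min; midnight → 1:28 AM = 1 h 28 min; span 5 h 11 min

5.18 hours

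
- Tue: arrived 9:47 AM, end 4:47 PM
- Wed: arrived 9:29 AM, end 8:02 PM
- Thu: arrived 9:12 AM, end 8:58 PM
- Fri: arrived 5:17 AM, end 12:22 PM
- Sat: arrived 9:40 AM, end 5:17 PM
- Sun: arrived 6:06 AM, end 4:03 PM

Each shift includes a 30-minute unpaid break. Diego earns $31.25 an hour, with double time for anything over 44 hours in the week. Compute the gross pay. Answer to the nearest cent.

$1810.42

Tue: 9:47 AM–4:47 PM = 7 h 0 min; less 30 min break → 6 h 30 min
Wed: 9:29 AM–8:02 PM = 10 h 33 min; less 30 min break → 10 h 3 min
Thu: 9:12 AM–8:58 PM = 11 h 46 min; less 30 min break → 11 h 16 min
Fri: 5:17 AM–12:22 PM = 7 h 5 min; less 30 min break → 6 h 35 min
Sat: 9:40 AM–5:17 PM = 7 h 37 min; less 30 min break → 7 h 7 min
Sun: 6:06 AM–4:03 PM = 9 h 57 min; less 30 min break → 9 h 27 min
Total worked: 50 h 58 min = 3058 min.
Regular 44 h 0 min = 2640 min at $31.25/h; overtime 6 h 58 min = 418 min at $62.50/h.
Pay = (2640 × $31.25 + 418 × $62.50) ÷ 60 = $1810.42.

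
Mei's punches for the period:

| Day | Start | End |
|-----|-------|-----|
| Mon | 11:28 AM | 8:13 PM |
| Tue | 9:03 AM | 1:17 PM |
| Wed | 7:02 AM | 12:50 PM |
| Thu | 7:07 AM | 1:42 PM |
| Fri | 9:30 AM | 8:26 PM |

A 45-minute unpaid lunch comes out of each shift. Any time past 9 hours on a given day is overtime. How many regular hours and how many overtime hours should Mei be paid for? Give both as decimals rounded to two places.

Regular 31.37 hours, overtime 1.18 hours

Mon: 11:28 AM–8:13 PM = 8 h 45 min; less 45 min break → 8 h 0 min
Tue: 9:03 AM–1:17 PM = 4 h 14 min; less 45 min break → 3 h 29 min
Wed: 7:02 AM–12:50 PM = 5 h 48 min; less 45 min break → 5 h 3 min
Thu: 7:07 AM–1:42 PM = 6 h 35 min; less 45 min break → 5 h 50 min
Fri: 9:30 AM–8:26 PM = 10 h 56 min; less 45 min break → 10 h 11 min
Mon reg 8 h 0 min / OT 0 h 0 min; Tue reg 3 h 29 min / OT 0 h 0 min; Wed reg 5 h 3 min / OT 0 h 0 min; Thu reg 5 h 50 min / OT 0 h 0 min; Fri reg 9 h 0 min / OT 1 h 11 min.
Totals: regular 31 h 22 min, overtime 1 h 11 min.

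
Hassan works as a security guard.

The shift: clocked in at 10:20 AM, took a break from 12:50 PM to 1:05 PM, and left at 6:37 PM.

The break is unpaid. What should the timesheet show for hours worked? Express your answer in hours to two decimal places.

The shift: 10:20 AM–6:37 PM = 8 h 17 min; less 15 min break → 8 h 2 min

8.03 hours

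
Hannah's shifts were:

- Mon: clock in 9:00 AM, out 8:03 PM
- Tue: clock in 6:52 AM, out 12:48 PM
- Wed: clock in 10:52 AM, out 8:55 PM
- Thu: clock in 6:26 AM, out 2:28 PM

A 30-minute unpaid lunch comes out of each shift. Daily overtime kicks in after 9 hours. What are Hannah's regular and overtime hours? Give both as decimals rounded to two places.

Regular 30.97 hours, overtime 2.10 hours

Mon: 9:00 AM–8:03 PM = 11 h 3 min; less 30 min break → 10 h 33 min
Tue: 6:52 AM–12:48 PM = 5 h 56 min; less 30 min break → 5 h 26 min
Wed: 10:52 AM–8:55 PM = 10 h 3 min; less 30 min break → 9 h 33 min
Thu: 6:26 AM–2:28 PM = 8 h 2 min; less 30 min break → 7 h 32 min
Mon reg 9 h 0 min / OT 1 h 33 min; Tue reg 5 h 26 min / OT 0 h 0 min; Wed reg 9 h 0 min / OT 0 h 33 min; Thu reg 7 h 32 min / OT 0 h 0 min.
Totals: regular 30 h 58 min, overtime 2 h 6 min.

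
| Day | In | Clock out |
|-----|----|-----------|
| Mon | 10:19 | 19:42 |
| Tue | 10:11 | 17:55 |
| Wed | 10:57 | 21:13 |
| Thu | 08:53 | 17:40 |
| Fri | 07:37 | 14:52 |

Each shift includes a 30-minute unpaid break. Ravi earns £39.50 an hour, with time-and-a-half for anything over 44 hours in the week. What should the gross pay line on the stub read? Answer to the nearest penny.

Mon: 10:19–19:42 = 9 h 23 min; less 30 min break → 8 h 53 min
Tue: 10:11–17:55 = 7 h 44 min; less 30 min break → 7 h 14 min
Wed: 10:57–21:13 = 10 h 16 min; less 30 min break → 9 h 46 min
Thu: 08:53–17:40 = 8 h 47 min; less 30 min break → 8 h 17 min
Fri: 07:37–14:52 = 7 h 15 min; less 30 min break → 6 h 45 min
Total worked: 40 h 55 min = 2455 min.
Regular 40 h 55 min = 2455 min at £39.50/h; overtime 0 h 0 min = 0 min at £59.25/h.
Pay = (2455 × £39.50 + 0 × £59.25) ÷ 60 = £1616.21.

£1616.21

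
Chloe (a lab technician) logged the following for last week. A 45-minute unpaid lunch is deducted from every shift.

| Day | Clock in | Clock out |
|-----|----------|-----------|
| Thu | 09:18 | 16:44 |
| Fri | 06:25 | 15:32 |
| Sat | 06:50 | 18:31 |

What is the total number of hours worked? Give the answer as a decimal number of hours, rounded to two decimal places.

Thu: 09:18–16:44 = 7 h 26 min; less 45 min break → 6 h 41 min
Fri: 06:25–15:32 = 9 h 7 min; less 45 min break → 8 h 22 min
Sat: 06:50–18:31 = 11 h 41 min; less 45 min break → 10 h 56 min
Total: 6 h 41 min + 8 h 22 min + 10 h 56 min = 25 h 59 min.

25.98 hours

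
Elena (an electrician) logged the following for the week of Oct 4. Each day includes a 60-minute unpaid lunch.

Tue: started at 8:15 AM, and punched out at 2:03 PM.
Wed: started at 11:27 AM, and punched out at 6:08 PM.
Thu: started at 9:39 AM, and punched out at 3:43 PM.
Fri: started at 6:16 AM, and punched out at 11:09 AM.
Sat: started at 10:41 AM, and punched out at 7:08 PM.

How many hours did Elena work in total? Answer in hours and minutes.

Tue: 8:15 AM–2:03 PM = 5 h 48 min; less 60 min break → 4 h 48 min
Wed: 11:27 AM–6:08 PM = 6 h 41 min; less 60 min break → 5 h 41 min
Thu: 9:39 AM–3:43 PM = 6 h 4 min; less 60 min break → 5 h 4 min
Fri: 6:16 AM–11:09 AM = 4 h 53 min; less 60 min break → 3 h 53 min
Sat: 10:41 AM–7:08 PM = 8 h 27 min; less 60 min break → 7 h 27 min
Total: 4 h 48 min + 5 h 41 min + 5 h 4 min + 3 h 53 min + 7 h 27 min = 26 h 53 min.

26 h 53 min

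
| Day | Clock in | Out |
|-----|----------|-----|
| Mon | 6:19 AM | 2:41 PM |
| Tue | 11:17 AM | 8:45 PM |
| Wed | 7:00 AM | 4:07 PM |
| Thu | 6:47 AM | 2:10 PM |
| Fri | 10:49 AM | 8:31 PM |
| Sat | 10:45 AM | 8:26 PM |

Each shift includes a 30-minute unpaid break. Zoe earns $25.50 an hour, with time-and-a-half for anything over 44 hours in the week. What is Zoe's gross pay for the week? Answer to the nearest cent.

$1378.91

Mon: 6:19 AM–2:41 PM = 8 h 22 min; less 30 min break → 7 h 52 min
Tue: 11:17 AM–8:45 PM = 9 h 28 min; less 30 min break → 8 h 58 min
Wed: 7:00 AM–4:07 PM = 9 h 7 min; less 30 min break → 8 h 37 min
Thu: 6:47 AM–2:10 PM = 7 h 23 min; less 30 min break → 6 h 53 min
Fri: 10:49 AM–8:31 PM = 9 h 42 min; less 30 min break → 9 h 12 min
Sat: 10:45 AM–8:26 PM = 9 h 41 min; less 30 min break → 9 h 11 min
Total worked: 50 h 43 min = 3043 min.
Regular 44 h 0 min = 2640 min at $25.50/h; overtime 6 h 43 min = 403 min at $38.25/h.
Pay = (2640 × $25.50 + 403 × $38.25) ÷ 60 = $1378.91.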